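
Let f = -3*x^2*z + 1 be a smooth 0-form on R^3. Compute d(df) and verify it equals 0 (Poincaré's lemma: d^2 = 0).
d(df) = 0

Step 1: df = sum_i (∂f/∂x_i) dx_i = (-6*x*z) dx + (0) dy + (-3*x^2) dz.
Step 2: Apply d again. Using the 1-form formula, the coefficient of dx ∧ dy in d(df) is ∂^2 f/∂x ∂y - ∂^2 f/∂y ∂x = (0) - (0) = 0 (equality of mixed partials for smooth f).
Similarly for dx ∧ dz and dy ∧ dz — all coefficients vanish. So d(df) = 0.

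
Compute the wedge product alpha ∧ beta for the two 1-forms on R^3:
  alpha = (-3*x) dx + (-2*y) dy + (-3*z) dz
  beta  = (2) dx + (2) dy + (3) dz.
alpha ∧ beta = (-6*x + 4*y) dx ∧ dy + (-9*x + 6*z) dx ∧ dz + (-6*y + 6*z) dy ∧ dz

Distribute the wedge, using dx_i ∧ dx_j = -dx_j ∧ dx_i and dx_i ∧ dx_i = 0. For each pair (i, j) with i < j, the coefficient of dx_i ∧ dx_j in alpha ∧ beta is (alpha_i * beta_j - alpha_j * beta_i). Collecting: alpha ∧ beta = (-6*x + 4*y) dx ∧ dy + (-9*x + 6*z) dx ∧ dz + (-6*y + 6*z) dy ∧ dz.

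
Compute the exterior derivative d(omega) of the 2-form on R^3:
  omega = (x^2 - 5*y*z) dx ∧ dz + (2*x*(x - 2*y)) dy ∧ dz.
d(omega) = (4*x - 4*y + 5*z) dx ∧ dy ∧ dz

For a 2-form omega = sum_{i<j} g_{ij} dx_i ∧ dx_j, the exterior derivative is
  d(omega) = sum_{i<j} d(g_{ij}) ∧ dx_i ∧ dx_j = sum_{i<j, k} (∂g_{ij}/∂x_k) dx_k ∧ dx_i ∧ dx_j.
Expand each term, using dx_k ∧ dx_i ∧ dx_j = sgn(permutation) dx_{(a)} ∧ dx_{(b)} ∧ dx_{(c)} with (a < b < c) sorted:
  d(x^2 - 5*y*z) includes (∂/∂y)(x^2 - 5*y*z) dy = (-5*z) dy, which multiplied by dx ∧ dz gives (5*z) dx ∧ dy ∧ dz
  d(2*x*(x - 2*y)) includes (∂/∂x)(2*x*(x - 2*y)) dx = (4*x - 4*y) dx, which multiplied by dy ∧ dz gives (4*x - 4*y) dx ∧ dy ∧ dz
Collecting like 3-forms: d(omega) = (4*x - 4*y + 5*z) dx ∧ dy ∧ dz.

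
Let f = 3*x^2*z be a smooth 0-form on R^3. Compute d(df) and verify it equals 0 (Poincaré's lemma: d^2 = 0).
d(df) = 0

Step 1: df = sum_i (∂f/∂x_i) dx_i = (6*x*z) dx + (0) dy + (3*x^2) dz.
Step 2: Apply d again. Using the 1-form formula, the coefficient of dx ∧ dy in d(df) is ∂^2 f/∂x ∂y - ∂^2 f/∂y ∂x = (0) - (0) = 0 (equality of mixed partials for smooth f).
Similarly for dx ∧ dz and dy ∧ dz — all coefficients vanish. So d(df) = 0.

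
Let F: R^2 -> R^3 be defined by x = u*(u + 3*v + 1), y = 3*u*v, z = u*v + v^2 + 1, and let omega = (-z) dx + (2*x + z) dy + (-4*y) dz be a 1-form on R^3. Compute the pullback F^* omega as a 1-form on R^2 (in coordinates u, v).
F^* omega = (4*u^2*v + 4*u*v^2 + 5*u*v - 2*u - v^2 - 1) du + (6*u*(u^2 + u*v + u - 4*v^2)) dv

Using F^*(f dg) = (f ∘ F) d(g ∘ F), substitute each coordinate x_i by F_i(u, v) in f_i, and replace dx_i by d F_i = (∂F_i/∂u) du + (∂F_i/∂v) dv.
  For the x component: f_1(F) = -u*v - v^2 - 1; d F_1 = (2*u + 3*v + 1) du + (3*u) dv
  For the y component: f_2(F) = 2*u^2 + 7*u*v + 2*u + v^2 + 1; d F_2 = (3*v) du + (3*u) dv
  For the z component: f_3(F) = -12*u*v; d F_3 = (v) du + (u + 2*v) dv
Combining and collecting du, dv coefficients:
  coeff of du: 4*u^2*v + 4*u*v^2 + 5*u*v - 2*u - v^2 - 1
  coeff of dv: 6*u*(u^2 + u*v + u - 4*v^2)
F^* omega = (4*u^2*v + 4*u*v^2 + 5*u*v - 2*u - v^2 - 1) du + (6*u*(u^2 + u*v + u - 4*v^2)) dv.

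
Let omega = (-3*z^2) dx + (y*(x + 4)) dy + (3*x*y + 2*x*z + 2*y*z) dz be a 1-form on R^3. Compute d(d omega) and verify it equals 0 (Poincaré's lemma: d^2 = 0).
d(d omega) = 0

Step 1: d omega = sum_{i<j} (∂f_j/∂x_i - ∂f_i/∂x_j) dx_i ∧ dx_j:
  coeff of dx ∧ dy: y
  coeff of dx ∧ dz: 3*y + 8*z
  coeff of dy ∧ dz: 3*x + 2*z
Step 2: Apply d again to each 2-form coefficient. The only possible 3-form in R^3 is dx ∧ dy ∧ dz, with coefficient
  ∂(coeff of dy∧dz)/∂x - ∂(coeff of dx∧dz)/∂y + ∂(coeff of dx∧dy)/∂z
  = ∂/∂x (3*x + 2*z) - ∂/∂y (3*y + 8*z) + ∂/∂z (y).
Each of these terms simplifies to sums of mixed partials that cancel in pairs. The result is 0 (by equality of mixed partials for smooth functions — Schwarz / Clairaut).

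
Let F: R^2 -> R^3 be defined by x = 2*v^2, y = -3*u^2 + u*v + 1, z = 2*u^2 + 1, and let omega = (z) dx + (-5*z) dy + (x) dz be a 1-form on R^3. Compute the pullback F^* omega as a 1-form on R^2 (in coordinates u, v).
F^* omega = (60*u^3 - 10*u^2*v + 8*u*v^2 + 30*u - 5*v) du + (-10*u^3 + 8*u^2*v - 5*u + 4*v) dv

Using F^*(f dg) = (f ∘ F) d(g ∘ F), substitute each coordinate x_i by F_i(u, v) in f_i, and replace dx_i by d F_i = (∂F_i/∂u) du + (∂F_i/∂v) dv.
  For the x component: f_1(F) = 2*u^2 + 1; d F_1 = (0) du + (4*v) dv
  For the y component: f_2(F) = -10*u^2 - 5; d F_2 = (-6*u + v) du + (u) dv
  For the z component: f_3(F) = 2*v^2; d F_3 = (4*u) du + (0) dv
Combining and collecting du, dv coefficients:
  coeff of du: 60*u^3 - 10*u^2*v + 8*u*v^2 + 30*u - 5*v
  coeff of dv: -10*u^3 + 8*u^2*v - 5*u + 4*v
F^* omega = (60*u^3 - 10*u^2*v + 8*u*v^2 + 30*u - 5*v) du + (-10*u^3 + 8*u^2*v - 5*u + 4*v) dv.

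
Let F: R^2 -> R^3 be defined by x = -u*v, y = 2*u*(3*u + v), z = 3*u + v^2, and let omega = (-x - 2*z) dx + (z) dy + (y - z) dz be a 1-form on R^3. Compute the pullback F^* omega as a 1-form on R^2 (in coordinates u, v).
F^* omega = (54*u^2 + 11*u*v^2 + 18*u*v - 9*u + 4*v^3 - 3*v^2) du + (11*u^2*v + 12*u^2 + 8*u*v^2 - 6*u*v - 2*v^3) dv

Using F^*(f dg) = (f ∘ F) d(g ∘ F), substitute each coordinate x_i by F_i(u, v) in f_i, and replace dx_i by d F_i = (∂F_i/∂u) du + (∂F_i/∂v) dv.
  For the x component: f_1(F) = u*v - 6*u - 2*v^2; d F_1 = (-v) du + (-u) dv
  For the y component: f_2(F) = 3*u + v^2; d F_2 = (12*u + 2*v) du + (2*u) dv
  For the z component: f_3(F) = 6*u^2 + 2*u*v - 3*u - v^2; d F_3 = (3) du + (2*v) dv
Combining and collecting du, dv coefficients:
  coeff of du: 54*u^2 + 11*u*v^2 + 18*u*v - 9*u + 4*v^3 - 3*v^2
  coeff of dv: 11*u^2*v + 12*u^2 + 8*u*v^2 - 6*u*v - 2*v^3
F^* omega = (54*u^2 + 11*u*v^2 + 18*u*v - 9*u + 4*v^3 - 3*v^2) du + (11*u^2*v + 12*u^2 + 8*u*v^2 - 6*u*v - 2*v^3) dv.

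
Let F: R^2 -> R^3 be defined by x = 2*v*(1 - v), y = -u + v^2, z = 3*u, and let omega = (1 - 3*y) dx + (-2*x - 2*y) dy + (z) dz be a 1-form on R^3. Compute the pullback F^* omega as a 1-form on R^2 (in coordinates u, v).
F^* omega = (7*u - 2*v^2 + 4*v) du + (-8*u*v + 6*u + 16*v^3 - 14*v^2 - 4*v + 2) dv

Using F^*(f dg) = (f ∘ F) d(g ∘ F), substitute each coordinate x_i by F_i(u, v) in f_i, and replace dx_i by d F_i = (∂F_i/∂u) du + (∂F_i/∂v) dv.
  For the x component: f_1(F) = 3*u - 3*v^2 + 1; d F_1 = (0) du + (2 - 4*v) dv
  For the y component: f_2(F) = 2*u + 2*v^2 - 4*v; d F_2 = (-1) du + (2*v) dv
  For the z component: f_3(F) = 3*u; d F_3 = (3) du + (0) dv
Combining and collecting du, dv coefficients:
  coeff of du: 7*u - 2*v^2 + 4*v
  coeff of dv: -8*u*v + 6*u + 16*v^3 - 14*v^2 - 4*v + 2
F^* omega = (7*u - 2*v^2 + 4*v) du + (-8*u*v + 6*u + 16*v^3 - 14*v^2 - 4*v + 2) dv.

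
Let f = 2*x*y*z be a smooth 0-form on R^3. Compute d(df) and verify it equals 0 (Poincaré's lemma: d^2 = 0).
d(df) = 0

Step 1: df = sum_i (∂f/∂x_i) dx_i = (2*y*z) dx + (2*x*z) dy + (2*x*y) dz.
Step 2: Apply d again. Using the 1-form formula, the coefficient of dx ∧ dy in d(df) is ∂^2 f/∂x ∂y - ∂^2 f/∂y ∂x = (2*z) - (2*z) = 0 (equality of mixed partials for smooth f).
Similarly for dx ∧ dz and dy ∧ dz — all coefficients vanish. So d(df) = 0.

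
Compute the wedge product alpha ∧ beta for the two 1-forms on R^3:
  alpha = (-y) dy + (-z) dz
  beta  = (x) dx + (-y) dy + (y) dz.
alpha ∧ beta = (x*y) dx ∧ dy + (-y*(y + z)) dy ∧ dz + (x*z) dx ∧ dz

Distribute the wedge, using dx_i ∧ dx_j = -dx_j ∧ dx_i and dx_i ∧ dx_i = 0. For each pair (i, j) with i < j, the coefficient of dx_i ∧ dx_j in alpha ∧ beta is (alpha_i * beta_j - alpha_j * beta_i). Collecting: alpha ∧ beta = (x*y) dx ∧ dy + (-y*(y + z)) dy ∧ dz + (x*z) dx ∧ dz.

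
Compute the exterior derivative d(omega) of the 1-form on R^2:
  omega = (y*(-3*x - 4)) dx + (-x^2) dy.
d(omega) = (x + 4) dx ∧ dy

For a 1-form omega = sum_i f_i dx_i, the exterior derivative is
  d(omega) = sum_{i < j} (∂f_j/∂x_i - ∂f_i/∂x_j) dx_i ∧ dx_j.
  coefficient of dx ∧ dy: ∂f_2/∂x - ∂f_1/∂y = ∂(-x^2)/∂x - ∂(y*(-3*x - 4))/∂y = x + 4
Assembling: d(omega) = (x + 4) dx ∧ dy.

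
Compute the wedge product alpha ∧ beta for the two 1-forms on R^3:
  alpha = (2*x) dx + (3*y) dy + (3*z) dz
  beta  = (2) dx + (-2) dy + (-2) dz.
alpha ∧ beta = (-4*x - 6*y) dx ∧ dy + (-4*x - 6*z) dx ∧ dz + (-6*y + 6*z) dy ∧ dz

Distribute the wedge, using dx_i ∧ dx_j = -dx_j ∧ dx_i and dx_i ∧ dx_i = 0. For each pair (i, j) with i < j, the coefficient of dx_i ∧ dx_j in alpha ∧ beta is (alpha_i * beta_j - alpha_j * beta_i). Collecting: alpha ∧ beta = (-4*x - 6*y) dx ∧ dy + (-4*x - 6*z) dx ∧ dz + (-6*y + 6*z) dy ∧ dz.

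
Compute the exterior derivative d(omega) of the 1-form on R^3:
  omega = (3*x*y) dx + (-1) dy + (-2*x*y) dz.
d(omega) = (-3*x) dx ∧ dy + (-2*y) dx ∧ dz + (-2*x) dy ∧ dz

For a 1-form omega = sum_i f_i dx_i, the exterior derivative is
  d(omega) = sum_{i < j} (∂f_j/∂x_i - ∂f_i/∂x_j) dx_i ∧ dx_j.
  coefficient of dx ∧ dy: ∂f_2/∂x - ∂f_1/∂y = ∂(-1)/∂x - ∂(3*x*y)/∂y = -3*x
  coefficient of dx ∧ dz: ∂f_3/∂x - ∂f_1/∂z = ∂(-2*x*y)/∂x - ∂(3*x*y)/∂z = -2*y
  coefficient of dy ∧ dz: ∂f_3/∂y - ∂f_2/∂z = ∂(-2*x*y)/∂y - ∂(-1)/∂z = -2*x
Assembling: d(omega) = (-3*x) dx ∧ dy + (-2*y) dx ∧ dz + (-2*x) dy ∧ dz.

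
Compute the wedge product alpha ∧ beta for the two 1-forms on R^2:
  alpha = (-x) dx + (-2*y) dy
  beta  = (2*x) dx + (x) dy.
alpha ∧ beta = (x*(-x + 4*y)) dx ∧ dy

Distribute the wedge, using dx_i ∧ dx_j = -dx_j ∧ dx_i and dx_i ∧ dx_i = 0. For each pair (i, j) with i < j, the coefficient of dx_i ∧ dx_j in alpha ∧ beta is (alpha_i * beta_j - alpha_j * beta_i). Collecting: alpha ∧ beta = (x*(-x + 4*y)) dx ∧ dy.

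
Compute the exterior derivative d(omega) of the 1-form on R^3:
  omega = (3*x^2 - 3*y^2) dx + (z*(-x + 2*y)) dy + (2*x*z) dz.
d(omega) = (6*y - z) dx ∧ dy + (2*z) dx ∧ dz + (x - 2*y) dy ∧ dz

For a 1-form omega = sum_i f_i dx_i, the exterior derivative is
  d(omega) = sum_{i < j} (∂f_j/∂x_i - ∂f_i/∂x_j) dx_i ∧ dx_j.
  coefficient of dx ∧ dy: ∂f_2/∂x - ∂f_1/∂y = ∂(z*(-x + 2*y))/∂x - ∂(3*x^2 - 3*y^2)/∂y = 6*y - z
  coefficient of dx ∧ dz: ∂f_3/∂x - ∂f_1/∂z = ∂(2*x*z)/∂x - ∂(3*x^2 - 3*y^2)/∂z = 2*z
  coefficient of dy ∧ dz: ∂f_3/∂y - ∂f_2/∂z = ∂(2*x*z)/∂y - ∂(z*(-x + 2*y))/∂z = x - 2*y
Assembling: d(omega) = (6*y - z) dx ∧ dy + (2*z) dx ∧ dz + (x - 2*y) dy ∧ dz.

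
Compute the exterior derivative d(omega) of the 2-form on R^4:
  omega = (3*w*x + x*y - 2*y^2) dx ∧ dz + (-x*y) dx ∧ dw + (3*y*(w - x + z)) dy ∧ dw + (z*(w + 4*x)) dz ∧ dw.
d(omega) = (-x + 4*y) dx ∧ dy ∧ dz + (3*x + 4*z) dx ∧ dz ∧ dw + (x - 3*y) dx ∧ dy ∧ dw + (-3*y) dy ∧ dz ∧ dw

For a 2-form omega = sum_{i<j} g_{ij} dx_i ∧ dx_j, the exterior derivative is
  d(omega) = sum_{i<j} d(g_{ij}) ∧ dx_i ∧ dx_j = sum_{i<j, k} (∂g_{ij}/∂x_k) dx_k ∧ dx_i ∧ dx_j.
Expand each term, using dx_k ∧ dx_i ∧ dx_j = sgn(permutation) dx_{(a)} ∧ dx_{(b)} ∧ dx_{(c)} with (a < b < c) sorted:
  d(3*w*x + x*y - 2*y^2) includes (∂/∂y)(3*w*x + x*y - 2*y^2) dy = (x - 4*y) dy, which multiplied by dx ∧ dz gives (-x + 4*y) dx ∧ dy ∧ dz
  d(3*w*x + x*y - 2*y^2) includes (∂/∂w)(3*w*x + x*y - 2*y^2) dw = (3*x) dw, which multiplied by dx ∧ dz gives (3*x) dx ∧ dz ∧ dw
  d(-x*y) includes (∂/∂y)(-x*y) dy = (-x) dy, which multiplied by dx ∧ dw gives (x) dx ∧ dy ∧ dw
  d(3*y*(w - x + z)) includes (∂/∂x)(3*y*(w - x + z)) dx = (-3*y) dx, which multiplied by dy ∧ dw gives (-3*y) dx ∧ dy ∧ dw
  d(3*y*(w - x + z)) includes (∂/∂z)(3*y*(w - x + z)) dz = (3*y) dz, which multiplied by dy ∧ dw gives (-3*y) dy ∧ dz ∧ dw
  d(z*(w + 4*x)) includes (∂/∂x)(z*(w + 4*x)) dx = (4*z) dx, which multiplied by dz ∧ dw gives (4*z) dx ∧ dz ∧ dw
Collecting like 3-forms: d(omega) = (-x + 4*y) dx ∧ dy ∧ dz + (3*x + 4*z) dx ∧ dz ∧ dw + (x - 3*y) dx ∧ dy ∧ dw + (-3*y) dy ∧ dz ∧ dw.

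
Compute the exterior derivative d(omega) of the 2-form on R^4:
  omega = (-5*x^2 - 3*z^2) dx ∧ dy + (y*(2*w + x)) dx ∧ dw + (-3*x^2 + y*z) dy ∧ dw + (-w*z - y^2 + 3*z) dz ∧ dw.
d(omega) = (-6*z) dx ∧ dy ∧ dz + (-2*w - 7*x) dx ∧ dy ∧ dw + (-3*y) dy ∧ dz ∧ dw

For a 2-form omega = sum_{i<j} g_{ij} dx_i ∧ dx_j, the exterior derivative is
  d(omega) = sum_{i<j} d(g_{ij}) ∧ dx_i ∧ dx_j = sum_{i<j, k} (∂g_{ij}/∂x_k) dx_k ∧ dx_i ∧ dx_j.
Expand each term, using dx_k ∧ dx_i ∧ dx_j = sgn(permutation) dx_{(a)} ∧ dx_{(b)} ∧ dx_{(c)} with (a < b < c) sorted:
  d(-5*x^2 - 3*z^2) includes (∂/∂z)(-5*x^2 - 3*z^2) dz = (-6*z) dz, which multiplied by dx ∧ dy gives (-6*z) dx ∧ dy ∧ dz
  d(y*(2*w + x)) includes (∂/∂y)(y*(2*w + x)) dy = (2*w + x) dy, which multiplied by dx ∧ dw gives (-2*w - x) dx ∧ dy ∧ dw
  d(-3*x^2 + y*z) includes (∂/∂x)(-3*x^2 + y*z) dx = (-6*x) dx, which multiplied by dy ∧ dw gives (-6*x) dx ∧ dy ∧ dw
  d(-3*x^2 + y*z) includes (∂/∂z)(-3*x^2 + y*z) dz = (y) dz, which multiplied by dy ∧ dw gives (-y) dy ∧ dz ∧ dw
  d(-w*z - y^2 + 3*z) includes (∂/∂y)(-w*z - y^2 + 3*z) dy = (-2*y) dy, which multiplied by dz ∧ dw gives (-2*y) dy ∧ dz ∧ dw
Collecting like 3-forms: d(omega) = (-6*z) dx ∧ dy ∧ dz + (-2*w - 7*x) dx ∧ dy ∧ dw + (-3*y) dy ∧ dz ∧ dw.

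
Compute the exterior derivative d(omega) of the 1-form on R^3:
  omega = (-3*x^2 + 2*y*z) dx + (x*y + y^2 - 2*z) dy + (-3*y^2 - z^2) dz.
d(omega) = (y - 2*z) dx ∧ dy + (-2*y) dx ∧ dz + (2 - 6*y) dy ∧ dz

For a 1-form omega = sum_i f_i dx_i, the exterior derivative is
  d(omega) = sum_{i < j} (∂f_j/∂x_i - ∂f_i/∂x_j) dx_i ∧ dx_j.
  coefficient of dx ∧ dy: ∂f_2/∂x - ∂f_1/∂y = ∂(x*y + y^2 - 2*z)/∂x - ∂(-3*x^2 + 2*y*z)/∂y = y - 2*z
  coefficient of dx ∧ dz: ∂f_3/∂x - ∂f_1/∂z = ∂(-3*y^2 - z^2)/∂x - ∂(-3*x^2 + 2*y*z)/∂z = -2*y
  coefficient of dy ∧ dz: ∂f_3/∂y - ∂f_2/∂z = ∂(-3*y^2 - z^2)/∂y - ∂(x*y + y^2 - 2*z)/∂z = 2 - 6*y
Assembling: d(omega) = (y - 2*z) dx ∧ dy + (-2*y) dx ∧ dz + (2 - 6*y) dy ∧ dz.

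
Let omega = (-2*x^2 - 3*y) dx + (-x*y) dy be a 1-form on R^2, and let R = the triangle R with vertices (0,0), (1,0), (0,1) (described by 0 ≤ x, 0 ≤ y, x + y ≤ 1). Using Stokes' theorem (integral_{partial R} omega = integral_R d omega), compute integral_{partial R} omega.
integral_(partial R) omega = 4/3

Stokes: integral_partial_R omega = integral_R d omega with d omega = (∂Q/∂x - ∂P/∂y) dx ∧ dy.
  ∂Q/∂x = -y
  ∂P/∂y = -3
  integrand = ∂Q/∂x - ∂P/∂y = 3 - y.
Integrating over R: integral_0^1 integral_0^{1-x} (3 - y) dy dx = 4/3.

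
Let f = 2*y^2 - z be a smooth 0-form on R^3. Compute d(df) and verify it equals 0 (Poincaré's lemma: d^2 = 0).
d(df) = 0

Step 1: df = sum_i (∂f/∂x_i) dx_i = (0) dx + (4*y) dy + (-1) dz.
Step 2: Apply d again. Using the 1-form formula, the coefficient of dx ∧ dy in d(df) is ∂^2 f/∂x ∂y - ∂^2 f/∂y ∂x = (0) - (0) = 0 (equality of mixed partials for smooth f).
Similarly for dx ∧ dz and dy ∧ dz — all coefficients vanish. So d(df) = 0.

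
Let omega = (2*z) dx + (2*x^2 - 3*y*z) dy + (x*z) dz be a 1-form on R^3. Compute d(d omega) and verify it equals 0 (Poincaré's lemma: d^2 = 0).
d(d omega) = 0

Step 1: d omega = sum_{i<j} (∂f_j/∂x_i - ∂f_i/∂x_j) dx_i ∧ dx_j:
  coeff of dx ∧ dy: 4*x
  coeff of dx ∧ dz: z - 2
  coeff of dy ∧ dz: 3*y
Step 2: Apply d again to each 2-form coefficient. The only possible 3-form in R^3 is dx ∧ dy ∧ dz, with coefficient
  ∂(coeff of dy∧dz)/∂x - ∂(coeff of dx∧dz)/∂y + ∂(coeff of dx∧dy)/∂z
  = ∂/∂x (3*y) - ∂/∂y (z - 2) + ∂/∂z (4*x).
Each of these terms simplifies to sums of mixed partials that cancel in pairs. The result is 0 (by equality of mixed partials for smooth functions — Schwarz / Clairaut).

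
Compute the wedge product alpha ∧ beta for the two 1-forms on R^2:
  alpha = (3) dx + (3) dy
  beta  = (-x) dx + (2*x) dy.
alpha ∧ beta = (9*x) dx ∧ dy

Distribute the wedge, using dx_i ∧ dx_j = -dx_j ∧ dx_i and dx_i ∧ dx_i = 0. For each pair (i, j) with i < j, the coefficient of dx_i ∧ dx_j in alpha ∧ beta is (alpha_i * beta_j - alpha_j * beta_i). Collecting: alpha ∧ beta = (9*x) dx ∧ dy.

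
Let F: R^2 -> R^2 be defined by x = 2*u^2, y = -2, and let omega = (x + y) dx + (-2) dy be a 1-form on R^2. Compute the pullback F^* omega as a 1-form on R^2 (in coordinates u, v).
F^* omega = (8*u*(u^2 - 1)) du

Using F^*(f dg) = (f ∘ F) d(g ∘ F), substitute each coordinate x_i by F_i(u, v) in f_i, and replace dx_i by d F_i = (∂F_i/∂u) du + (∂F_i/∂v) dv.
  For the x component: f_1(F) = 2*u^2 - 2; d F_1 = (4*u) du + (0) dv
  For the y component: f_2(F) = -2; d F_2 = (0) du + (0) dv
Combining and collecting du, dv coefficients:
  coeff of du: 8*u*(u^2 - 1)
  coeff of dv: 0
F^* omega = (8*u*(u^2 - 1)) du.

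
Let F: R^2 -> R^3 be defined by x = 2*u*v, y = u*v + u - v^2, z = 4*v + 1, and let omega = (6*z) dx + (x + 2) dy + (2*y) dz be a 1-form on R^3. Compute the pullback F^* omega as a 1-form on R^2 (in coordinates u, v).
F^* omega = (2*u*v^2 + 2*u*v + 48*v^2 + 14*v + 2) du + (2*u^2*v - 4*u*v^2 + 56*u*v + 22*u - 8*v^2 - 4*v) dv

Using F^*(f dg) = (f ∘ F) d(g ∘ F), substitute each coordinate x_i by F_i(u, v) in f_i, and replace dx_i by d F_i = (∂F_i/∂u) du + (∂F_i/∂v) dv.
  For the x component: f_1(F) = 24*v + 6; d F_1 = (2*v) du + (2*u) dv
  For the y component: f_2(F) = 2*u*v + 2; d F_2 = (v + 1) du + (u - 2*v) dv
  For the z component: f_3(F) = 2*u*v + 2*u - 2*v^2; d F_3 = (0) du + (4) dv
Combining and collecting du, dv coefficients:
  coeff of du: 2*u*v^2 + 2*u*v + 48*v^2 + 14*v + 2
  coeff of dv: 2*u^2*v - 4*u*v^2 + 56*u*v + 22*u - 8*v^2 - 4*v
F^* omega = (2*u*v^2 + 2*u*v + 48*v^2 + 14*v + 2) du + (2*u^2*v - 4*u*v^2 + 56*u*v + 22*u - 8*v^2 - 4*v) dv.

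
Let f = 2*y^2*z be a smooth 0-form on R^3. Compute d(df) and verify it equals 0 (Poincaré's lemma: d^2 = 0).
d(df) = 0

Step 1: df = sum_i (∂f/∂x_i) dx_i = (0) dx + (4*y*z) dy + (2*y^2) dz.
Step 2: Apply d again. Using the 1-form formula, the coefficient of dx ∧ dy in d(df) is ∂^2 f/∂x ∂y - ∂^2 f/∂y ∂x = (0) - (0) = 0 (equality of mixed partials for smooth f).
Similarly for dx ∧ dz and dy ∧ dz — all coefficients vanish. So d(df) = 0.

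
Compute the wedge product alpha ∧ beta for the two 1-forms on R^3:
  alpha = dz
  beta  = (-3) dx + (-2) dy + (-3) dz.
alpha ∧ beta = (3) dx ∧ dz + (2) dy ∧ dz

Distribute the wedge, using dx_i ∧ dx_j = -dx_j ∧ dx_i and dx_i ∧ dx_i = 0. For each pair (i, j) with i < j, the coefficient of dx_i ∧ dx_j in alpha ∧ beta is (alpha_i * beta_j - alpha_j * beta_i). Collecting: alpha ∧ beta = (3) dx ∧ dz + (2) dy ∧ dz.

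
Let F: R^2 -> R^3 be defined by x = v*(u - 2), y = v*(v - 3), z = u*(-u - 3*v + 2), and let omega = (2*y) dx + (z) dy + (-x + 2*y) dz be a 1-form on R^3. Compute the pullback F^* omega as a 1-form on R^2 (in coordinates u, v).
F^* omega = (v*(2*u^2 - u*v + 6*u - 4*v^2 + 10*v - 8)) du + (u^2*v + 3*u^2 - 10*u*v^2 + 19*u*v - 6*u - 4*v^2 + 12*v) dv

Using F^*(f dg) = (f ∘ F) d(g ∘ F), substitute each coordinate x_i by F_i(u, v) in f_i, and replace dx_i by d F_i = (∂F_i/∂u) du + (∂F_i/∂v) dv.
  For the x component: f_1(F) = 2*v*(v - 3); d F_1 = (v) du + (u - 2) dv
  For the y component: f_2(F) = u*(-u - 3*v + 2); d F_2 = (0) du + (2*v - 3) dv
  For the z component: f_3(F) = v*(-u + 2*v - 4); d F_3 = (-2*u - 3*v + 2) du + (-3*u) dv
Combining and collecting du, dv coefficients:
  coeff of du: v*(2*u^2 - u*v + 6*u - 4*v^2 + 10*v - 8)
  coeff of dv: u^2*v + 3*u^2 - 10*u*v^2 + 19*u*v - 6*u - 4*v^2 + 12*v
F^* omega = (v*(2*u^2 - u*v + 6*u - 4*v^2 + 10*v - 8)) du + (u^2*v + 3*u^2 - 10*u*v^2 + 19*u*v - 6*u - 4*v^2 + 12*v) dv.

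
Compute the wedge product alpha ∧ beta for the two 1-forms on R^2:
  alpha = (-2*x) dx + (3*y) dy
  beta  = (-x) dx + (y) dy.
alpha ∧ beta = (x*y) dx ∧ dy

Distribute the wedge, using dx_i ∧ dx_j = -dx_j ∧ dx_i and dx_i ∧ dx_i = 0. For each pair (i, j) with i < j, the coefficient of dx_i ∧ dx_j in alpha ∧ beta is (alpha_i * beta_j - alpha_j * beta_i). Collecting: alpha ∧ beta = (x*y) dx ∧ dy.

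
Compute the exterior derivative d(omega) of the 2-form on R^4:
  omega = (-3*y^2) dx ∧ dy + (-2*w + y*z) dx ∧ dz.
d(omega) = (-z) dx ∧ dy ∧ dz + (-2) dx ∧ dz ∧ dw

For a 2-form omega = sum_{i<j} g_{ij} dx_i ∧ dx_j, the exterior derivative is
  d(omega) = sum_{i<j} d(g_{ij}) ∧ dx_i ∧ dx_j = sum_{i<j, k} (∂g_{ij}/∂x_k) dx_k ∧ dx_i ∧ dx_j.
Expand each term, using dx_k ∧ dx_i ∧ dx_j = sgn(permutation) dx_{(a)} ∧ dx_{(b)} ∧ dx_{(c)} with (a < b < c) sorted:
  d(-2*w + y*z) includes (∂/∂y)(-2*w + y*z) dy = (z) dy, which multiplied by dx ∧ dz gives (-z) dx ∧ dy ∧ dz
  d(-2*w + y*z) includes (∂/∂w)(-2*w + y*z) dw = (-2) dw, which multiplied by dx ∧ dz gives (-2) dx ∧ dz ∧ dw
Collecting like 3-forms: d(omega) = (-z) dx ∧ dy ∧ dz + (-2) dx ∧ dz ∧ dw.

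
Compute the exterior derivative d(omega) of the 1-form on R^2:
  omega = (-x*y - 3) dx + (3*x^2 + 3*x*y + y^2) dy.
d(omega) = (7*x + 3*y) dx ∧ dy

For a 1-form omega = sum_i f_i dx_i, the exterior derivative is
  d(omega) = sum_{i < j} (∂f_j/∂x_i - ∂f_i/∂x_j) dx_i ∧ dx_j.
  coefficient of dx ∧ dy: ∂f_2/∂x - ∂f_1/∂y = ∂(3*x^2 + 3*x*y + y^2)/∂x - ∂(-x*y - 3)/∂y = 7*x + 3*y
Assembling: d(omega) = (7*x + 3*y) dx ∧ dy.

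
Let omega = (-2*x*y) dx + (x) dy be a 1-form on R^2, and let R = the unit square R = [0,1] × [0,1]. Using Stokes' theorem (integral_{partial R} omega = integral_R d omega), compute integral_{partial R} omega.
integral_(partial R) omega = 2

Stokes: integral_partial_R omega = integral_R d omega with d omega = (∂Q/∂x - ∂P/∂y) dx ∧ dy.
  ∂Q/∂x = 1
  ∂P/∂y = -2*x
  integrand = ∂Q/∂x - ∂P/∂y = 2*x + 1.
Integrating over R: integral_0^1 integral_0^1 (2*x + 1) dx dy = 2.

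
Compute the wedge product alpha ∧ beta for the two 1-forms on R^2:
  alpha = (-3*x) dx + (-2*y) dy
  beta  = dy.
alpha ∧ beta = (-3*x) dx ∧ dy

Distribute the wedge, using dx_i ∧ dx_j = -dx_j ∧ dx_i and dx_i ∧ dx_i = 0. For each pair (i, j) with i < j, the coefficient of dx_i ∧ dx_j in alpha ∧ beta is (alpha_i * beta_j - alpha_j * beta_i). Collecting: alpha ∧ beta = (-3*x) dx ∧ dy.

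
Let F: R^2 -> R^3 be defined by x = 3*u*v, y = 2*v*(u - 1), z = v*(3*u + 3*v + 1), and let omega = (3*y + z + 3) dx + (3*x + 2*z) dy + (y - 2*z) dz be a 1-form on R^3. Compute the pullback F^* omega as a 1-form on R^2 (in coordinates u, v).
F^* omega = (v*(45*u*v + 3*v^2 - 23*v + 9)) du + (45*u^2*v - 21*u*v^2 - 57*u*v + 9*u - 36*v^3 - 42*v^2 - 8*v) dv

Using F^*(f dg) = (f ∘ F) d(g ∘ F), substitute each coordinate x_i by F_i(u, v) in f_i, and replace dx_i by d F_i = (∂F_i/∂u) du + (∂F_i/∂v) dv.
  For the x component: f_1(F) = 9*u*v + 3*v^2 - 5*v + 3; d F_1 = (3*v) du + (3*u) dv
  For the y component: f_2(F) = v*(15*u + 6*v + 2); d F_2 = (2*v) du + (2*u - 2) dv
  For the z component: f_3(F) = 2*v*(-2*u - 3*v - 2); d F_3 = (3*v) du + (3*u + 6*v + 1) dv
Combining and collecting du, dv coefficients:
  coeff of du: v*(45*u*v + 3*v^2 - 23*v + 9)
  coeff of dv: 45*u^2*v - 21*u*v^2 - 57*u*v + 9*u - 36*v^3 - 42*v^2 - 8*v
F^* omega = (v*(45*u*v + 3*v^2 - 23*v + 9)) du + (45*u^2*v - 21*u*v^2 - 57*u*v + 9*u - 36*v^3 - 42*v^2 - 8*v) dv.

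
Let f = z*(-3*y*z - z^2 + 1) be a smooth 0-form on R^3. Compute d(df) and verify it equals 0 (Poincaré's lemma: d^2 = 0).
d(df) = 0

Step 1: df = sum_i (∂f/∂x_i) dx_i = (0) dx + (-3*z^2) dy + (-6*y*z - 3*z^2 + 1) dz.
Step 2: Apply d again. Using the 1-form formula, the coefficient of dx ∧ dy in d(df) is ∂^2 f/∂x ∂y - ∂^2 f/∂y ∂x = (0) - (0) = 0 (equality of mixed partials for smooth f).
Similarly for dx ∧ dz and dy ∧ dz — all coefficients vanish. So d(df) = 0.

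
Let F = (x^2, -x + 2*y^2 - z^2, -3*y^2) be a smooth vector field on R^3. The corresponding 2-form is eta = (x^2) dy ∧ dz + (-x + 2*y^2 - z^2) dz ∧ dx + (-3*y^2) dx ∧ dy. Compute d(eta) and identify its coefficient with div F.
d(eta) = (2*x + 4*y) dx ∧ dy ∧ dz; div F = 2*x + 4*y

For a 2-form in R^3 of the form above, applying d gives a 3-form with coefficient ∂P/∂x + ∂Q/∂y + ∂R/∂z:
  ∂P/∂x = 2*x
  ∂Q/∂y = 4*y
  ∂R/∂z = 0
Sum = 2*x + 4*y, which is exactly div F.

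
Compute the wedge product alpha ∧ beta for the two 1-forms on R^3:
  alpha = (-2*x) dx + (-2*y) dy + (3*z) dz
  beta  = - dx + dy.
alpha ∧ beta = (-2*x - 2*y) dx ∧ dy + (3*z) dx ∧ dz + (-3*z) dy ∧ dz

Distribute the wedge, using dx_i ∧ dx_j = -dx_j ∧ dx_i and dx_i ∧ dx_i = 0. For each pair (i, j) with i < j, the coefficient of dx_i ∧ dx_j in alpha ∧ beta is (alpha_i * beta_j - alpha_j * beta_i). Collecting: alpha ∧ beta = (-2*x - 2*y) dx ∧ dy + (3*z) dx ∧ dz + (-3*z) dy ∧ dz.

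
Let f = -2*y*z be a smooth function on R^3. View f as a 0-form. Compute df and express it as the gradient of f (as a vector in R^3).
df = (0) dx + (-2*z) dy + (-2*y) dz; grad f = (0, -2*z, -2*y)

For a 0-form f, d f = (∂f/∂x) dx + (∂f/∂y) dy + (∂f/∂z) dz. The components of the vector representation are exactly the entries of grad f in Cartesian coordinates:
  ∂f/∂x = 0
  ∂f/∂y = -2*z
  ∂f/∂z = -2*y.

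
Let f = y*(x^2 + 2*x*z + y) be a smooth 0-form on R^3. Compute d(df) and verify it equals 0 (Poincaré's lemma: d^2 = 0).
d(df) = 0

Step 1: df = sum_i (∂f/∂x_i) dx_i = (2*y*(x + z)) dx + (x^2 + 2*x*z + 2*y) dy + (2*x*y) dz.
Step 2: Apply d again. Using the 1-form formula, the coefficient of dx ∧ dy in d(df) is ∂^2 f/∂x ∂y - ∂^2 f/∂y ∂x = (2*x + 2*z) - (2*x + 2*z) = 0 (equality of mixed partials for smooth f).
Similarly for dx ∧ dz and dy ∧ dz — all coefficients vanish. So d(df) = 0.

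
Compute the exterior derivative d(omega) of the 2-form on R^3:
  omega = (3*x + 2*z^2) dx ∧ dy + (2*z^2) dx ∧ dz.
d(omega) = (4*z) dx ∧ dy ∧ dz

For a 2-form omega = sum_{i<j} g_{ij} dx_i ∧ dx_j, the exterior derivative is
  d(omega) = sum_{i<j} d(g_{ij}) ∧ dx_i ∧ dx_j = sum_{i<j, k} (∂g_{ij}/∂x_k) dx_k ∧ dx_i ∧ dx_j.
Expand each term, using dx_k ∧ dx_i ∧ dx_j = sgn(permutation) dx_{(a)} ∧ dx_{(b)} ∧ dx_{(c)} with (a < b < c) sorted:
  d(3*x + 2*z^2) includes (∂/∂z)(3*x + 2*z^2) dz = (4*z) dz, which multiplied by dx ∧ dy gives (4*z) dx ∧ dy ∧ dz
Collecting like 3-forms: d(omega) = (4*z) dx ∧ dy ∧ dz.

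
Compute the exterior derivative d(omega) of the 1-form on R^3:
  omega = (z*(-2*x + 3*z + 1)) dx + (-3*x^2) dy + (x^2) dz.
d(omega) = (-6*x) dx ∧ dy + (4*x - 6*z - 1) dx ∧ dz

For a 1-form omega = sum_i f_i dx_i, the exterior derivative is
  d(omega) = sum_{i < j} (∂f_j/∂x_i - ∂f_i/∂x_j) dx_i ∧ dx_j.
  coefficient of dx ∧ dy: ∂f_2/∂x - ∂f_1/∂y = ∂(-3*x^2)/∂x - ∂(z*(-2*x + 3*z + 1))/∂y = -6*x
  coefficient of dx ∧ dz: ∂f_3/∂x - ∂f_1/∂z = ∂(x^2)/∂x - ∂(z*(-2*x + 3*z + 1))/∂z = 4*x - 6*z - 1
Assembling: d(omega) = (-6*x) dx ∧ dy + (4*x - 6*z - 1) dx ∧ dz.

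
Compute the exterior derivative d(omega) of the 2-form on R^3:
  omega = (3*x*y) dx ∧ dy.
d(omega) = 0

For a 2-form omega = sum_{i<j} g_{ij} dx_i ∧ dx_j, the exterior derivative is
  d(omega) = sum_{i<j} d(g_{ij}) ∧ dx_i ∧ dx_j = sum_{i<j, k} (∂g_{ij}/∂x_k) dx_k ∧ dx_i ∧ dx_j.
Expand each term, using dx_k ∧ dx_i ∧ dx_j = sgn(permutation) dx_{(a)} ∧ dx_{(b)} ∧ dx_{(c)} with (a < b < c) sorted:

Collecting like 3-forms: d(omega) = 0.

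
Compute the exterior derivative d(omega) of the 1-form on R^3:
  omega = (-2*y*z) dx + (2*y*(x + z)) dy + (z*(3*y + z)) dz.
d(omega) = (2*y + 2*z) dx ∧ dy + (2*y) dx ∧ dz + (-2*y + 3*z) dy ∧ dz

For a 1-form omega = sum_i f_i dx_i, the exterior derivative is
  d(omega) = sum_{i < j} (∂f_j/∂x_i - ∂f_i/∂x_j) dx_i ∧ dx_j.
  coefficient of dx ∧ dy: ∂f_2/∂x - ∂f_1/∂y = ∂(2*y*(x + z))/∂x - ∂(-2*y*z)/∂y = 2*y + 2*z
  coefficient of dx ∧ dz: ∂f_3/∂x - ∂f_1/∂z = ∂(z*(3*y + z))/∂x - ∂(-2*y*z)/∂z = 2*y
  coefficient of dy ∧ dz: ∂f_3/∂y - ∂f_2/∂z = ∂(z*(3*y + z))/∂y - ∂(2*y*(x + z))/∂z = -2*y + 3*z
Assembling: d(omega) = (2*y + 2*z) dx ∧ dy + (2*y) dx ∧ dz + (-2*y + 3*z) dy ∧ dz.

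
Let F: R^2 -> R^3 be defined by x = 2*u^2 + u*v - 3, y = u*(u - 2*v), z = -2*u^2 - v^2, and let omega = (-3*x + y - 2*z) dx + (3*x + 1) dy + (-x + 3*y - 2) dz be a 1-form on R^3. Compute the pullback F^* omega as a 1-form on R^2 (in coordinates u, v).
F^* omega = (4*u^3 + u^2*v - 3*u*v^2 + 16*u + 2*v^3 + 25*v) du + (-13*u^3 - 13*u^2*v + 16*u*v^2 + 25*u - 2*v) dv

Using F^*(f dg) = (f ∘ F) d(g ∘ F), substitute each coordinate x_i by F_i(u, v) in f_i, and replace dx_i by d F_i = (∂F_i/∂u) du + (∂F_i/∂v) dv.
  For the x component: f_1(F) = -u^2 - 5*u*v + 2*v^2 + 9; d F_1 = (4*u + v) du + (u) dv
  For the y component: f_2(F) = 6*u^2 + 3*u*v - 8; d F_2 = (2*u - 2*v) du + (-2*u) dv
  For the z component: f_3(F) = u^2 - 7*u*v + 1; d F_3 = (-4*u) du + (-2*v) dv
Combining and collecting du, dv coefficients:
  coeff of du: 4*u^3 + u^2*v - 3*u*v^2 + 16*u + 2*v^3 + 25*v
  coeff of dv: -13*u^3 - 13*u^2*v + 16*u*v^2 + 25*u - 2*v
F^* omega = (4*u^3 + u^2*v - 3*u*v^2 + 16*u + 2*v^3 + 25*v) du + (-13*u^3 - 13*u^2*v + 16*u*v^2 + 25*u - 2*v) dv.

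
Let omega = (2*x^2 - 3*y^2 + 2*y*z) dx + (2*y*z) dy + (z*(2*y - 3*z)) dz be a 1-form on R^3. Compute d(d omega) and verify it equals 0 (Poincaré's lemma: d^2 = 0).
d(d omega) = 0

Step 1: d omega = sum_{i<j} (∂f_j/∂x_i - ∂f_i/∂x_j) dx_i ∧ dx_j:
  coeff of dx ∧ dy: 6*y - 2*z
  coeff of dx ∧ dz: -2*y
  coeff of dy ∧ dz: -2*y + 2*z
Step 2: Apply d again to each 2-form coefficient. The only possible 3-form in R^3 is dx ∧ dy ∧ dz, with coefficient
  ∂(coeff of dy∧dz)/∂x - ∂(coeff of dx∧dz)/∂y + ∂(coeff of dx∧dy)/∂z
  = ∂/∂x (-2*y + 2*z) - ∂/∂y (-2*y) + ∂/∂z (6*y - 2*z).
Each of these terms simplifies to sums of mixed partials that cancel in pairs. The result is 0 (by equality of mixed partials for smooth functions — Schwarz / Clairaut).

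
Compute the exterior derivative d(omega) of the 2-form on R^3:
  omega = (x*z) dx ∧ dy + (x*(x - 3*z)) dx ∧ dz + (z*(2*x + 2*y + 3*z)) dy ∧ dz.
d(omega) = (x + 2*z) dx ∧ dy ∧ dz

For a 2-form omega = sum_{i<j} g_{ij} dx_i ∧ dx_j, the exterior derivative is
  d(omega) = sum_{i<j} d(g_{ij}) ∧ dx_i ∧ dx_j = sum_{i<j, k} (∂g_{ij}/∂x_k) dx_k ∧ dx_i ∧ dx_j.
Expand each term, using dx_k ∧ dx_i ∧ dx_j = sgn(permutation) dx_{(a)} ∧ dx_{(b)} ∧ dx_{(c)} with (a < b < c) sorted:
  d(x*z) includes (∂/∂z)(x*z) dz = (x) dz, which multiplied by dx ∧ dy gives (x) dx ∧ dy ∧ dz
  d(z*(2*x + 2*y + 3*z)) includes (∂/∂x)(z*(2*x + 2*y + 3*z)) dx = (2*z) dx, which multiplied by dy ∧ dz gives (2*z) dx ∧ dy ∧ dz
Collecting like 3-forms: d(omega) = (x + 2*z) dx ∧ dy ∧ dz.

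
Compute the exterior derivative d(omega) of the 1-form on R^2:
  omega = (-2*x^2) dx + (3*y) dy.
d(omega) = 0

For a 1-form omega = sum_i f_i dx_i, the exterior derivative is
  d(omega) = sum_{i < j} (∂f_j/∂x_i - ∂f_i/∂x_j) dx_i ∧ dx_j.

Assembling: d(omega) = 0.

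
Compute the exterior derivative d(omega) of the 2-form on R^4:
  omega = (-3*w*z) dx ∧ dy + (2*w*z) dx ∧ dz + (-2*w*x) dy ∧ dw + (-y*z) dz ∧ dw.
d(omega) = (-3*w) dx ∧ dy ∧ dz + (-2*w - 3*z) dx ∧ dy ∧ dw + (2*z) dx ∧ dz ∧ dw + (-z) dy ∧ dz ∧ dw

For a 2-form omega = sum_{i<j} g_{ij} dx_i ∧ dx_j, the exterior derivative is
  d(omega) = sum_{i<j} d(g_{ij}) ∧ dx_i ∧ dx_j = sum_{i<j, k} (∂g_{ij}/∂x_k) dx_k ∧ dx_i ∧ dx_j.
Expand each term, using dx_k ∧ dx_i ∧ dx_j = sgn(permutation) dx_{(a)} ∧ dx_{(b)} ∧ dx_{(c)} with (a < b < c) sorted:
  d(-3*w*z) includes (∂/∂z)(-3*w*z) dz = (-3*w) dz, which multiplied by dx ∧ dy gives (-3*w) dx ∧ dy ∧ dz
  d(-3*w*z) includes (∂/∂w)(-3*w*z) dw = (-3*z) dw, which multiplied by dx ∧ dy gives (-3*z) dx ∧ dy ∧ dw
  d(2*w*z) includes (∂/∂w)(2*w*z) dw = (2*z) dw, which multiplied by dx ∧ dz gives (2*z) dx ∧ dz ∧ dw
  d(-2*w*x) includes (∂/∂x)(-2*w*x) dx = (-2*w) dx, which multiplied by dy ∧ dw gives (-2*w) dx ∧ dy ∧ dw
  d(-y*z) includes (∂/∂y)(-y*z) dy = (-z) dy, which multiplied by dz ∧ dw gives (-z) dy ∧ dz ∧ dw
Collecting like 3-forms: d(omega) = (-3*w) dx ∧ dy ∧ dz + (-2*w - 3*z) dx ∧ dy ∧ dw + (2*z) dx ∧ dz ∧ dw + (-z) dy ∧ dz ∧ dw.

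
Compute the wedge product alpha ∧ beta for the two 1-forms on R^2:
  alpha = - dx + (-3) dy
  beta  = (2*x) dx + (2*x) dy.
alpha ∧ beta = (4*x) dx ∧ dy

Distribute the wedge, using dx_i ∧ dx_j = -dx_j ∧ dx_i and dx_i ∧ dx_i = 0. For each pair (i, j) with i < j, the coefficient of dx_i ∧ dx_j in alpha ∧ beta is (alpha_i * beta_j - alpha_j * beta_i). Collecting: alpha ∧ beta = (4*x) dx ∧ dy.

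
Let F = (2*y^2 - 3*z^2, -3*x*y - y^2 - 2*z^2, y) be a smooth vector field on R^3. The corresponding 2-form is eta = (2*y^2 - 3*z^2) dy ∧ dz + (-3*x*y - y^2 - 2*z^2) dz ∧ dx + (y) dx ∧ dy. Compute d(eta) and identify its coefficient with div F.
d(eta) = (-3*x - 2*y) dx ∧ dy ∧ dz; div F = -3*x - 2*y

For a 2-form in R^3 of the form above, applying d gives a 3-form with coefficient ∂P/∂x + ∂Q/∂y + ∂R/∂z:
  ∂P/∂x = 0
  ∂Q/∂y = -3*x - 2*y
  ∂R/∂z = 0
Sum = -3*x - 2*y, which is exactly div F.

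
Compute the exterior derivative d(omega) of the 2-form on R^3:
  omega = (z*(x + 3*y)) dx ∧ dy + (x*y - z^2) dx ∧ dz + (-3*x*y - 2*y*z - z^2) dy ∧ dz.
d(omega) = 0

For a 2-form omega = sum_{i<j} g_{ij} dx_i ∧ dx_j, the exterior derivative is
  d(omega) = sum_{i<j} d(g_{ij}) ∧ dx_i ∧ dx_j = sum_{i<j, k} (∂g_{ij}/∂x_k) dx_k ∧ dx_i ∧ dx_j.
Expand each term, using dx_k ∧ dx_i ∧ dx_j = sgn(permutation) dx_{(a)} ∧ dx_{(b)} ∧ dx_{(c)} with (a < b < c) sorted:
  d(z*(x + 3*y)) includes (∂/∂z)(z*(x + 3*y)) dz = (x + 3*y) dz, which multiplied by dx ∧ dy gives (x + 3*y) dx ∧ dy ∧ dz
  d(x*y - z^2) includes (∂/∂y)(x*y - z^2) dy = (x) dy, which multiplied by dx ∧ dz gives (-x) dx ∧ dy ∧ dz
  d(-3*x*y - 2*y*z - z^2) includes (∂/∂x)(-3*x*y - 2*y*z - z^2) dx = (-3*y) dx, which multiplied by dy ∧ dz gives (-3*y) dx ∧ dy ∧ dz
Collecting like 3-forms: d(omega) = 0.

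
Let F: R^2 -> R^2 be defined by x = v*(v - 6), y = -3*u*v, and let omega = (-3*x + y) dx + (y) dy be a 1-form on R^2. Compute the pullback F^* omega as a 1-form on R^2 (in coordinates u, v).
F^* omega = (9*u*v^2) du + (3*v*(3*u^2 - 2*u*v + 6*u - 2*v^2 + 18*v - 36)) dv

Using F^*(f dg) = (f ∘ F) d(g ∘ F), substitute each coordinate x_i by F_i(u, v) in f_i, and replace dx_i by d F_i = (∂F_i/∂u) du + (∂F_i/∂v) dv.
  For the x component: f_1(F) = 3*v*(-u - v + 6); d F_1 = (0) du + (2*v - 6) dv
  For the y component: f_2(F) = -3*u*v; d F_2 = (-3*v) du + (-3*u) dv
Combining and collecting du, dv coefficients:
  coeff of du: 9*u*v^2
  coeff of dv: 3*v*(3*u^2 - 2*u*v + 6*u - 2*v^2 + 18*v - 36)
F^* omega = (9*u*v^2) du + (3*v*(3*u^2 - 2*u*v + 6*u - 2*v^2 + 18*v - 36)) dv.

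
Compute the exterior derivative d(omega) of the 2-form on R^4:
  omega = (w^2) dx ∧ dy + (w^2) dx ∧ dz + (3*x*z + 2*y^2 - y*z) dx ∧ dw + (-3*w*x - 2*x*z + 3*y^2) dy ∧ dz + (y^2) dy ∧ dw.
d(omega) = (2*w - 4*y + z) dx ∧ dy ∧ dw + (2*w - 3*x + y) dx ∧ dz ∧ dw + (-3*w - 2*z) dx ∧ dy ∧ dz + (-3*x) dy ∧ dz ∧ dw

For a 2-form omega = sum_{i<j} g_{ij} dx_i ∧ dx_j, the exterior derivative is
  d(omega) = sum_{i<j} d(g_{ij}) ∧ dx_i ∧ dx_j = sum_{i<j, k} (∂g_{ij}/∂x_k) dx_k ∧ dx_i ∧ dx_j.
Expand each term, using dx_k ∧ dx_i ∧ dx_j = sgn(permutation) dx_{(a)} ∧ dx_{(b)} ∧ dx_{(c)} with (a < b < c) sorted:
  d(w^2) includes (∂/∂w)(w^2) dw = (2*w) dw, which multiplied by dx ∧ dy gives (2*w) dx ∧ dy ∧ dw
  d(w^2) includes (∂/∂w)(w^2) dw = (2*w) dw, which multiplied by dx ∧ dz gives (2*w) dx ∧ dz ∧ dw
  d(3*x*z + 2*y^2 - y*z) includes (∂/∂y)(3*x*z + 2*y^2 - y*z) dy = (4*y - z) dy, which multiplied by dx ∧ dw gives (-4*y + z) dx ∧ dy ∧ dw
  d(3*x*z + 2*y^2 - y*z) includes (∂/∂z)(3*x*z + 2*y^2 - y*z) dz = (3*x - y) dz, which multiplied by dx ∧ dw gives (-3*x + y) dx ∧ dz ∧ dw
  d(-3*w*x - 2*x*z + 3*y^2) includes (∂/∂x)(-3*w*x - 2*x*z + 3*y^2) dx = (-3*w - 2*z) dx, which multiplied by dy ∧ dz gives (-3*w - 2*z) dx ∧ dy ∧ dz
  d(-3*w*x - 2*x*z + 3*y^2) includes (∂/∂w)(-3*w*x - 2*x*z + 3*y^2) dw = (-3*x) dw, which multiplied by dy ∧ dz gives (-3*x) dy ∧ dz ∧ dw
Collecting like 3-forms: d(omega) = (2*w - 4*y + z) dx ∧ dy ∧ dw + (2*w - 3*x + y) dx ∧ dz ∧ dw + (-3*w - 2*z) dx ∧ dy ∧ dz + (-3*x) dy ∧ dz ∧ dw.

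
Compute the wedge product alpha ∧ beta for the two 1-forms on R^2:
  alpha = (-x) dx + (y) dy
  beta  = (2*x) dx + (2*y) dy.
alpha ∧ beta = (-4*x*y) dx ∧ dy

Distribute the wedge, using dx_i ∧ dx_j = -dx_j ∧ dx_i and dx_i ∧ dx_i = 0. For each pair (i, j) with i < j, the coefficient of dx_i ∧ dx_j in alpha ∧ beta is (alpha_i * beta_j - alpha_j * beta_i). Collecting: alpha ∧ beta = (-4*x*y) dx ∧ dy.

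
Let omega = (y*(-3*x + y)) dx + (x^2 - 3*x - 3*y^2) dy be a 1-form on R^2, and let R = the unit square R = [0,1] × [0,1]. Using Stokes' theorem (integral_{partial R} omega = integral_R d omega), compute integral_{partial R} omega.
integral_(partial R) omega = -3/2

Stokes: integral_partial_R omega = integral_R d omega with d omega = (∂Q/∂x - ∂P/∂y) dx ∧ dy.
  ∂Q/∂x = 2*x - 3
  ∂P/∂y = -3*x + 2*y
  integrand = ∂Q/∂x - ∂P/∂y = 5*x - 2*y - 3.
Integrating over R: integral_0^1 integral_0^1 (5*x - 2*y - 3) dx dy = -3/2.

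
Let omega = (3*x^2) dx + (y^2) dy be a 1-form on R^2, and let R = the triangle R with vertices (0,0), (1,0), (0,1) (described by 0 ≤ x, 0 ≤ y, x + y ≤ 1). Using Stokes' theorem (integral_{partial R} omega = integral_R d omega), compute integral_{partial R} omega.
integral_(partial R) omega = 0

Stokes: integral_partial_R omega = integral_R d omega with d omega = (∂Q/∂x - ∂P/∂y) dx ∧ dy.
  ∂Q/∂x = 0
  ∂P/∂y = 0
  integrand = ∂Q/∂x - ∂P/∂y = 0.
Integrating over R: integral_0^1 integral_0^{1-x} (0) dy dx = 0.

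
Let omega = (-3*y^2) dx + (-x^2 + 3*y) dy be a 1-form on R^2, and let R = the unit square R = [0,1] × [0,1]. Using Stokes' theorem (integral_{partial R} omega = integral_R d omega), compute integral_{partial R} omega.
integral_(partial R) omega = 2

Stokes: integral_partial_R omega = integral_R d omega with d omega = (∂Q/∂x - ∂P/∂y) dx ∧ dy.
  ∂Q/∂x = -2*x
  ∂P/∂y = -6*y
  integrand = ∂Q/∂x - ∂P/∂y = -2*x + 6*y.
Integrating over R: integral_0^1 integral_0^1 (-2*x + 6*y) dx dy = 2.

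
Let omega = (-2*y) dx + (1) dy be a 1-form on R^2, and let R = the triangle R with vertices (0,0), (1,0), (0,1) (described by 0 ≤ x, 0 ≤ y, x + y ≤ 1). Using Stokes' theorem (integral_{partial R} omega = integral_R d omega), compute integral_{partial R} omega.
integral_(partial R) omega = 1

Stokes: integral_partial_R omega = integral_R d omega with d omega = (∂Q/∂x - ∂P/∂y) dx ∧ dy.
  ∂Q/∂x = 0
  ∂P/∂y = -2
  integrand = ∂Q/∂x - ∂P/∂y = 2.
Integrating over R: integral_0^1 integral_0^{1-x} (2) dy dx = 1.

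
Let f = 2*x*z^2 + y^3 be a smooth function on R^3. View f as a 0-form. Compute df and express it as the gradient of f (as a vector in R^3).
df = (2*z^2) dx + (3*y^2) dy + (4*x*z) dz; grad f = (2*z^2, 3*y^2, 4*x*z)

For a 0-form f, d f = (∂f/∂x) dx + (∂f/∂y) dy + (∂f/∂z) dz. The components of the vector representation are exactly the entries of grad f in Cartesian coordinates:
  ∂f/∂x = 2*z^2
  ∂f/∂y = 3*y^2
  ∂f/∂z = 4*x*z.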